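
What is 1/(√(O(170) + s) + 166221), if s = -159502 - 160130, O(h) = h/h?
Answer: 7227/1201293064 - I*√319631/27629740472 ≈ 6.016e-6 - 2.0462e-8*I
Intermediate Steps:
O(h) = 1
s = -319632
1/(√(O(170) + s) + 166221) = 1/(√(1 - 319632) + 166221) = 1/(√(-319631) + 166221) = 1/(I*√319631 + 166221) = 1/(166221 + I*√319631)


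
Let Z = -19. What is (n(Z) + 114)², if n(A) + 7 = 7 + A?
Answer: 9025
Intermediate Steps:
n(A) = A (n(A) = -7 + (7 + A) = A)
(n(Z) + 114)² = (-19 + 114)² = 95² = 9025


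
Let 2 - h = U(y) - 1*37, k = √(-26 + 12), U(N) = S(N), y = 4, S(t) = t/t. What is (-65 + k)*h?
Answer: -2470 + 38*I*√14 ≈ -2470.0 + 142.18*I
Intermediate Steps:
S(t) = 1
U(N) = 1
k = I*√14 (k = √(-14) = I*√14 ≈ 3.7417*I)
h = 38 (h = 2 - (1 - 1*37) = 2 - (1 - 37) = 2 - 1*(-36) = 2 + 36 = 38)
(-65 + k)*h = (-65 + I*√14)*38 = -2470 + 38*I*√14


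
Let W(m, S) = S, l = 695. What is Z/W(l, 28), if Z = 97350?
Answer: 48675/14 ≈ 3476.8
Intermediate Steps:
Z/W(l, 28) = 97350/28 = 97350*(1/28) = 48675/14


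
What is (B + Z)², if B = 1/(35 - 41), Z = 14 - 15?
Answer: 49/36 ≈ 1.3611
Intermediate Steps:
Z = -1
B = -⅙ (B = 1/(-6) = -⅙ ≈ -0.16667)
(B + Z)² = (-⅙ - 1)² = (-7/6)² = 49/36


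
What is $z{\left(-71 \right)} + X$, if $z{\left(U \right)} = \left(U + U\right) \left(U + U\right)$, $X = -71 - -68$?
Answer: $20161$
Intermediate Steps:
$X = -3$ ($X = -71 + 68 = -3$)
$z{\left(U \right)} = 4 U^{2}$ ($z{\left(U \right)} = 2 U 2 U = 4 U^{2}$)
$z{\left(-71 \right)} + X = 4 \left(-71\right)^{2} - 3 = 4 \cdot 5041 - 3 = 20164 - 3 = 20161$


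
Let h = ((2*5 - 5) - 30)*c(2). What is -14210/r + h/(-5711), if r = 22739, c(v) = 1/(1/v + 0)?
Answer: -80016360/129862429 ≈ -0.61616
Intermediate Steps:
c(v) = v (c(v) = 1/(1/v) = v)
h = -50 (h = ((2*5 - 5) - 30)*2 = ((10 - 5) - 30)*2 = (5 - 30)*2 = -25*2 = -50)
-14210/r + h/(-5711) = -14210/22739 - 50/(-5711) = -14210*1/22739 - 50*(-1/5711) = -14210/22739 + 50/5711 = -80016360/129862429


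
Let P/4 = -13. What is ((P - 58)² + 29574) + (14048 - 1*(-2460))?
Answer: 58182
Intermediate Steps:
P = -52 (P = 4*(-13) = -52)
((P - 58)² + 29574) + (14048 - 1*(-2460)) = ((-52 - 58)² + 29574) + (14048 - 1*(-2460)) = ((-110)² + 29574) + (14048 + 2460) = (12100 + 29574) + 16508 = 41674 + 16508 = 58182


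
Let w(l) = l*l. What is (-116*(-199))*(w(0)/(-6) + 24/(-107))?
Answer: -554016/107 ≈ -5177.7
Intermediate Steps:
w(l) = l**2
(-116*(-199))*(w(0)/(-6) + 24/(-107)) = (-116*(-199))*(0**2/(-6) + 24/(-107)) = 23084*(0*(-1/6) + 24*(-1/107)) = 23084*(0 - 24/107) = 23084*(-24/107) = -554016/107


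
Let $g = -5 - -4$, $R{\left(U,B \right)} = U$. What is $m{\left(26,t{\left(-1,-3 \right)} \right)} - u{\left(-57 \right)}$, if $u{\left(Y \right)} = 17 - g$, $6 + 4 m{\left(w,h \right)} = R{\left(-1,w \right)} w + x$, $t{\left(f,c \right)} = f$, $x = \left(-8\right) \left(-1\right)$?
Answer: $-24$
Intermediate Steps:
$x = 8$
$g = -1$ ($g = -5 + 4 = -1$)
$m{\left(w,h \right)} = \frac{1}{2} - \frac{w}{4}$ ($m{\left(w,h \right)} = - \frac{3}{2} + \frac{- w + 8}{4} = - \frac{3}{2} + \frac{8 - w}{4} = - \frac{3}{2} - \left(-2 + \frac{w}{4}\right) = \frac{1}{2} - \frac{w}{4}$)
$u{\left(Y \right)} = 18$ ($u{\left(Y \right)} = 17 - -1 = 17 + 1 = 18$)
$m{\left(26,t{\left(-1,-3 \right)} \right)} - u{\left(-57 \right)} = \left(\frac{1}{2} - \frac{13}{2}\right) - 18 = -6 - 18 = -24$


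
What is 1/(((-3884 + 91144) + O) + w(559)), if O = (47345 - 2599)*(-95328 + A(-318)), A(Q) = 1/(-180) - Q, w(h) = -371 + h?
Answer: -90/382610723453 ≈ -2.3523e-10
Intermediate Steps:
A(Q) = -1/180 - Q
O = -382618593773/90 (O = (47345 - 2599)*(-95328 + (-1/180 - 1*(-318))) = 44746*(-95328 + (-1/180 + 318)) = 44746*(-95328 + 57239/180) = 44746*(-17101801/180) = -382618593773/90 ≈ -4.2513e+9)
1/(((-3884 + 91144) + O) + w(559)) = 1/(((-3884 + 91144) - 382618593773/90) + (-371 + 559)) = 1/((87260 - 382618593773/90) + 188) = 1/(-382610740373/90 + 188) = 1/(-382610723453/90) = -90/382610723453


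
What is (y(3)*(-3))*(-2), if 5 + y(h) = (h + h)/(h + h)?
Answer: -24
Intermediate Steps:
y(h) = -4 (y(h) = -5 + (h + h)/(h + h) = -5 + (2*h)/((2*h)) = -5 + (2*h)*(1/(2*h)) = -5 + 1 = -4)
(y(3)*(-3))*(-2) = -4*(-3)*(-2) = 12*(-2) = -24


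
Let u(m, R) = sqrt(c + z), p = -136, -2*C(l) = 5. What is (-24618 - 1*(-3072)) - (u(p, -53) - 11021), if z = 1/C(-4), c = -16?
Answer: -10525 - I*sqrt(410)/5 ≈ -10525.0 - 4.0497*I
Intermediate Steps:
C(l) = -5/2 (C(l) = -1/2*5 = -5/2)
z = -2/5 (z = 1/(-5/2) = -2/5 ≈ -0.40000)
u(m, R) = I*sqrt(410)/5 (u(m, R) = sqrt(-16 - 2/5) = sqrt(-82/5) = I*sqrt(410)/5)
(-24618 - 1*(-3072)) - (u(p, -53) - 11021) = (-24618 - 1*(-3072)) - (I*sqrt(410)/5 - 11021) = (-24618 + 3072) - (-11021 + I*sqrt(410)/5) = -21546 + (11021 - I*sqrt(410)/5) = -10525 - I*sqrt(410)/5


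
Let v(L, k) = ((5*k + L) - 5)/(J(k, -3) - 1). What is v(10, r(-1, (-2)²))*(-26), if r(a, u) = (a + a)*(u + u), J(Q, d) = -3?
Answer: -975/2 ≈ -487.50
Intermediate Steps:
r(a, u) = 4*a*u (r(a, u) = (2*a)*(2*u) = 4*a*u)
v(L, k) = 5/4 - 5*k/4 - L/4 (v(L, k) = ((5*k + L) - 5)/(-3 - 1) = ((L + 5*k) - 5)/(-4) = (-5 + L + 5*k)*(-¼) = 5/4 - 5*k/4 - L/4)
v(10, r(-1, (-2)²))*(-26) = (5/4 - 5*(-1)*(-2)² - ¼*10)*(-26) = (5/4 - 5*(-1)*4 - 5/2)*(-26) = (5/4 - 5/4*(-16) - 5/2)*(-26) = (5/4 + 20 - 5/2)*(-26) = (75/4)*(-26) = -975/2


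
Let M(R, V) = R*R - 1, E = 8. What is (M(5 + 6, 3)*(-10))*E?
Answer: -9600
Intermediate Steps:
M(R, V) = -1 + R² (M(R, V) = R² - 1 = -1 + R²)
(M(5 + 6, 3)*(-10))*E = ((-1 + (5 + 6)²)*(-10))*8 = ((-1 + 11²)*(-10))*8 = ((-1 + 121)*(-10))*8 = (120*(-10))*8 = -1200*8 = -9600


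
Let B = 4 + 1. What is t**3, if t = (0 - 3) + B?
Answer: 8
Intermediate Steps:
B = 5
t = 2 (t = (0 - 3) + 5 = -3 + 5 = 2)
t**3 = 2**3 = 8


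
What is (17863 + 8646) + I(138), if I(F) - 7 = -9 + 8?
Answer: 26515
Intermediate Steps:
I(F) = 6 (I(F) = 7 + (-9 + 8) = 7 - 1 = 6)
(17863 + 8646) + I(138) = (17863 + 8646) + 6 = 26509 + 6 = 26515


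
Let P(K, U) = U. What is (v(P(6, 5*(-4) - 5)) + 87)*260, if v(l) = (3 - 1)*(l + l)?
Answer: -3380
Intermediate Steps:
v(l) = 4*l (v(l) = 2*(2*l) = 4*l)
(v(P(6, 5*(-4) - 5)) + 87)*260 = (4*(5*(-4) - 5) + 87)*260 = (4*(-20 - 5) + 87)*260 = (4*(-25) + 87)*260 = (-100 + 87)*260 = -13*260 = -3380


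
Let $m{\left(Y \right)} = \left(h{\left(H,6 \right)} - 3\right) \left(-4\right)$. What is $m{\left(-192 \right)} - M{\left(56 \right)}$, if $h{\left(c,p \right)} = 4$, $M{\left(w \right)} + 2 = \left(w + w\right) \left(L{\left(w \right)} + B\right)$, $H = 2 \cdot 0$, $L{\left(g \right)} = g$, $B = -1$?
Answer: $-6162$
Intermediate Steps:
$H = 0$
$M{\left(w \right)} = -2 + 2 w \left(-1 + w\right)$ ($M{\left(w \right)} = -2 + \left(w + w\right) \left(w - 1\right) = -2 + 2 w \left(-1 + w\right)$)
$m{\left(Y \right)} = -4$ ($m{\left(Y \right)} = \left(4 - 3\right) \left(-4\right) = 1 \left(-4\right) = -4$)
$m{\left(-192 \right)} - M{\left(56 \right)} = -4 - \left(-2 - 112 + 2 \cdot 56^{2}\right) = -4 - \left(-2 - 112 + 2 \cdot 3136\right) = -4 - \left(-2 - 112 + 6272\right) = -4 - 6158 = -6162$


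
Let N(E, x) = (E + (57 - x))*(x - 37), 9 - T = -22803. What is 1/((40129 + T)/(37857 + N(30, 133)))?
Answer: 33441/62941 ≈ 0.53131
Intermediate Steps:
T = 22812 (T = 9 - 1*(-22803) = 9 + 22803 = 22812)
N(E, x) = (-37 + x)*(57 + E - x) (N(E, x) = (57 + E - x)*(-37 + x) = (-37 + x)*(57 + E - x))
1/((40129 + T)/(37857 + N(30, 133))) = 1/((40129 + 22812)/(37857 + (-2109 - 1*133**2 - 37*30 + 94*133 + 30*133))) = 1/(62941/(37857 + (-2109 - 1*17689 - 1110 + 12502 + 3990))) = 1/(62941/(37857 + (-2109 - 17689 - 1110 + 12502 + 3990))) = 1/(62941/(37857 - 4416)) = 1/(62941/33441) = 33441/62941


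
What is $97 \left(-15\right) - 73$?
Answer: $-1528$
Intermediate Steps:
$97 \left(-15\right) - 73 = -1455 - 73 = -1528$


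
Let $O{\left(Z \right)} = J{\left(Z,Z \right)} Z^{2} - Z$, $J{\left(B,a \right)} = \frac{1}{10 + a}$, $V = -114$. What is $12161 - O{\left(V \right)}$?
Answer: $\frac{316471}{26} \approx 12172.0$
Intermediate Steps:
$O{\left(Z \right)} = - Z + \frac{Z^{2}}{10 + Z}$ ($O{\left(Z \right)} = \frac{Z^{2}}{10 + Z} - Z = - Z + \frac{Z^{2}}{10 + Z}$)
$12161 - O{\left(V \right)} = 12161 - \left(-10\right) \left(-114\right) \frac{1}{10 - 114} = 12161 - \left(-10\right) \left(-114\right) \frac{1}{-104} = 12161 - \left(-10\right) \left(-114\right) \left(- \frac{1}{104}\right) = 12161 - - \frac{285}{26} = 12161 + \frac{285}{26} = \frac{316471}{26}$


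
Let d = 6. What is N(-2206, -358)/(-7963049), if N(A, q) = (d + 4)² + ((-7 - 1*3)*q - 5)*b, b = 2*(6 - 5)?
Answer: -7250/7963049 ≈ -0.00091046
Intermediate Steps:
b = 2 (b = 2*1 = 2)
N(A, q) = 90 - 20*q (N(A, q) = (6 + 4)² + ((-7 - 1*3)*q - 5)*2 = 10² + ((-7 - 3)*q - 5)*2 = 100 + (-10*q - 5)*2 = 100 + (-5 - 10*q)*2 = 100 + (-10 - 20*q) = 90 - 20*q)
N(-2206, -358)/(-7963049) = (90 - 20*(-358))/(-7963049) = (90 + 7160)*(-1/7963049) = 7250*(-1/7963049) = -7250/7963049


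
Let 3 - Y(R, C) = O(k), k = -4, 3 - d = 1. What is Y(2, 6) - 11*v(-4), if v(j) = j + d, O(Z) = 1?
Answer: 24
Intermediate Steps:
d = 2 (d = 3 - 1*1 = 3 - 1 = 2)
Y(R, C) = 2 (Y(R, C) = 3 - 1*1 = 3 - 1 = 2)
v(j) = 2 + j (v(j) = j + 2 = 2 + j)
Y(2, 6) - 11*v(-4) = 2 - 11*(2 - 4) = 2 - 11*(-2) = 2 + 22 = 24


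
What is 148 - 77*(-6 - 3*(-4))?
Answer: -314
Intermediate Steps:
148 - 77*(-6 - 3*(-4)) = 148 - 77*(-6 + 12) = 148 - 77*6 = 148 - 462 = -314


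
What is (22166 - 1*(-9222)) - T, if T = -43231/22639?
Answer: 710636163/22639 ≈ 31390.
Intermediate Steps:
T = -43231/22639 (T = -43231*1/22639 = -43231/22639 ≈ -1.9096)
(22166 - 1*(-9222)) - T = (22166 - 1*(-9222)) - 1*(-43231/22639) = (22166 + 9222) + 43231/22639 = 31388 + 43231/22639 = 710636163/22639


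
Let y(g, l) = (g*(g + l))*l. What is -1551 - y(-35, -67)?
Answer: 237639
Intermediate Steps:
y(g, l) = g*l*(g + l)
-1551 - y(-35, -67) = -1551 - (-35)*(-67)*(-35 - 67) = -1551 - (-35)*(-67)*(-102) = -1551 - 1*(-239190) = -1551 + 239190 = 237639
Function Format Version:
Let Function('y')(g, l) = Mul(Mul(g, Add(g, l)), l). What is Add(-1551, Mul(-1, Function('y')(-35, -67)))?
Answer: 237639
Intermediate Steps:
Function('y')(g, l) = Mul(g, l, Add(g, l))
Add(-1551, Mul(-1, Function('y')(-35, -67))) = Add(-1551, Mul(-1, Mul(-35, -67, Add(-35, -67)))) = Add(-1551, Mul(-1, Mul(-35, -67, -102))) = Add(-1551, Mul(-1, -239190)) = Add(-1551, 239190) = 237639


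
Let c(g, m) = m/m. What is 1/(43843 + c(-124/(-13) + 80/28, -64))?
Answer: 1/43844 ≈ 2.2808e-5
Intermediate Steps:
c(g, m) = 1
1/(43843 + c(-124/(-13) + 80/28, -64)) = 1/(43843 + 1) = 1/43844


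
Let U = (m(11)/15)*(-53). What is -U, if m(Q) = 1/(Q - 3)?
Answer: 53/120 ≈ 0.44167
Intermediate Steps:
m(Q) = 1/(-3 + Q)
U = -53/120 (U = (1/(15*(-3 + 11)))*(-53) = ((1/15)/8)*(-53) = ((1/15)*(⅛))*(-53) = (1/120)*(-53) = -53/120 ≈ -0.44167)
-U = -1*(-53/120) = 53/120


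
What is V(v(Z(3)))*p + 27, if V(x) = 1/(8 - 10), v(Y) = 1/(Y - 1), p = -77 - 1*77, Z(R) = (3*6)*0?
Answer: 104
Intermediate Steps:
Z(R) = 0 (Z(R) = 18*0 = 0)
p = -154 (p = -77 - 77 = -154)
v(Y) = 1/(-1 + Y)
V(x) = -½ (V(x) = 1/(-2) = -½)
V(v(Z(3)))*p + 27 = -½*(-154) + 27 = 77 + 27 = 104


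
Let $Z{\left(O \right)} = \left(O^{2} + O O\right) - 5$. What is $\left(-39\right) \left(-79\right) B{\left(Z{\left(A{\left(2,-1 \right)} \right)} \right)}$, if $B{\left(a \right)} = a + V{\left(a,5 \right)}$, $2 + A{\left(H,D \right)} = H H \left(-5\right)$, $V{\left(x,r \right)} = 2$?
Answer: $2973165$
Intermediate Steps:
$A{\left(H,D \right)} = -2 - 5 H^{2}$ ($A{\left(H,D \right)} = -2 + H H \left(-5\right) = -2 + H^{2} \left(-5\right) = -2 - 5 H^{2}$)
$Z{\left(O \right)} = -5 + 2 O^{2}$ ($Z{\left(O \right)} = \left(O^{2} + O^{2}\right) - 5 = 2 O^{2} - 5 = -5 + 2 O^{2}$)
$B{\left(a \right)} = 2 + a$ ($B{\left(a \right)} = a + 2 = 2 + a$)
$\left(-39\right) \left(-79\right) B{\left(Z{\left(A{\left(2,-1 \right)} \right)} \right)} = \left(-39\right) \left(-79\right) \left(2 - \left(5 - 2 \left(-2 - 5 \cdot 2^{2}\right)^{2}\right)\right) = 3081 \left(2 - \left(5 - 2 \left(-2 - 20\right)^{2}\right)\right) = 3081 \left(2 - \left(5 - 2 \left(-22\right)^{2}\right)\right) = 3081 \left(2 + \left(-5 + 2 \cdot 484\right)\right) = 3081 \left(2 + \left(-5 + 968\right)\right) = 3081 \left(2 + 963\right) = 3081 \cdot 965 = 2973165$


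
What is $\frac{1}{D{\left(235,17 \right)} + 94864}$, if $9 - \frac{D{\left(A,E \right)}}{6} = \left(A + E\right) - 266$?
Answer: $\frac{1}{95002} \approx 1.0526 \cdot 10^{-5}$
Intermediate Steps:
$D{\left(A,E \right)} = 1650 - 6 A - 6 E$ ($D{\left(A,E \right)} = 54 - 6 \left(\left(A + E\right) - 266\right) = 54 - 6 \left(-266 + A + E\right) = 54 - \left(-1596 + 6 A + 6 E\right) = 1650 - 6 A - 6 E$)
$\frac{1}{D{\left(235,17 \right)} + 94864} = \frac{1}{\left(1650 - 1410 - 102\right) + 94864} = \frac{1}{138 + 94864} = \frac{1}{95002}$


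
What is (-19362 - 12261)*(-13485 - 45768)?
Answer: 1873757619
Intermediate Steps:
(-19362 - 12261)*(-13485 - 45768) = -31623*(-59253) = 1873757619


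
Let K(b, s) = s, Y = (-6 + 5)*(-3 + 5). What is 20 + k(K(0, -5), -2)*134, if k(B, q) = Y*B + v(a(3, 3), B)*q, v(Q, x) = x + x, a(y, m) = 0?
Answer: 4040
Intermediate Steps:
Y = -2 (Y = -1*2 = -2)
v(Q, x) = 2*x
k(B, q) = -2*B + 2*B*q (k(B, q) = -2*B + (2*B)*q = -2*B + 2*B*q)
20 + k(K(0, -5), -2)*134 = 20 + (2*(-5)*(-1 - 2))*134 = 20 + (2*(-5)*(-3))*134 = 20 + 30*134 = 20 + 4020 = 4040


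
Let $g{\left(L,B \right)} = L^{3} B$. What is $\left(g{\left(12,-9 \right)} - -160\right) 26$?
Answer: $-400192$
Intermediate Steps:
$g{\left(L,B \right)} = B L^{3}$
$\left(g{\left(12,-9 \right)} - -160\right) 26 = \left(- 9 \cdot 12^{3} - -160\right) 26 = \left(\left(-9\right) 1728 + 160\right) 26 = \left(-15552 + 160\right) 26 = \left(-15392\right) 26 = -400192$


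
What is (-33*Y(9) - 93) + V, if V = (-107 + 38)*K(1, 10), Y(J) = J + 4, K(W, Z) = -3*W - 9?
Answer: 306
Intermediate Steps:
K(W, Z) = -9 - 3*W
Y(J) = 4 + J
V = 828 (V = (-107 + 38)*(-9 - 3*1) = -69*(-9 - 3) = -69*(-12) = 828)
(-33*Y(9) - 93) + V = (-33*(4 + 9) - 93) + 828 = (-33*13 - 93) + 828 = (-429 - 93) + 828 = -522 + 828 = 306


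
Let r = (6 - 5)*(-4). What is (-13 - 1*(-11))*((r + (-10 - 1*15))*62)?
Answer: 3596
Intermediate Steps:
r = -4 (r = 1*(-4) = -4)
(-13 - 1*(-11))*((r + (-10 - 1*15))*62) = (-13 - 1*(-11))*((-4 + (-10 - 1*15))*62) = (-13 + 11)*((-4 + (-10 - 15))*62) = -2*(-4 - 25)*62 = -(-58)*62 = -2*(-1798) = 3596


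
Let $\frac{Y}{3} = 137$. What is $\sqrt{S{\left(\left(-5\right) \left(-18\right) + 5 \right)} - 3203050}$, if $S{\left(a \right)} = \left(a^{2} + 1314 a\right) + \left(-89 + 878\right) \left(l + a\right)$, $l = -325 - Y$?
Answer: $12 i \sqrt{24826} \approx 1890.8 i$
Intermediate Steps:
$Y = 411$ ($Y = 3 \cdot 137 = 411$)
$l = -736$ ($l = -325 - 411 = -736$)
$S{\left(a \right)} = -580704 + a^{2} + 2103 a$ ($S{\left(a \right)} = \left(a^{2} + 1314 a\right) + \left(-89 + 878\right) \left(-736 + a\right) = \left(a^{2} + 1314 a\right) + 789 \left(-736 + a\right) = \left(a^{2} + 1314 a\right) + \left(-580704 + 789 a\right) = -580704 + a^{2} + 2103 a$)
$\sqrt{S{\left(\left(-5\right) \left(-18\right) + 5 \right)} - 3203050} = \sqrt{\left(-580704 + \left(\left(-5\right) \left(-18\right) + 5\right)^{2} + 2103 \left(\left(-5\right) \left(-18\right) + 5\right)\right) - 3203050} = \sqrt{\left(-580704 + \left(90 + 5\right)^{2} + 2103 \left(90 + 5\right)\right) - 3203050} = \sqrt{\left(-580704 + 95^{2} + 2103 \cdot 95\right) - 3203050} = \sqrt{\left(-580704 + 9025 + 199785\right) - 3203050} = \sqrt{-371894 - 3203050} = \sqrt{-3574944} = 12 i \sqrt{24826}$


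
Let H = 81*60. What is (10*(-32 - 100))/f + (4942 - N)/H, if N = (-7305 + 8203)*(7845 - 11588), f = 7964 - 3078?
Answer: 685025959/989415 ≈ 692.35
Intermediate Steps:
H = 4860
f = 4886
N = -3361214 (N = 898*(-3743) = -3361214)
(10*(-32 - 100))/f + (4942 - N)/H = (10*(-32 - 100))/4886 + (4942 - 1*(-3361214))/4860 = (10*(-132))*(1/4886) + (4942 + 3361214)*(1/4860) = -1320*1/4886 + 3366156*(1/4860) = -660/2443 + 280513/405 = 685025959/989415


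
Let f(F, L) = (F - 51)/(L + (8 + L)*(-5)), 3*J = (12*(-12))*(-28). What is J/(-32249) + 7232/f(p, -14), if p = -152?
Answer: -533124160/935221 ≈ -570.05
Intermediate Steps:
J = 1344 (J = ((12*(-12))*(-28))/3 = (-144*(-28))/3 = (1/3)*4032 = 1344)
f(F, L) = (-51 + F)/(-40 - 4*L) (f(F, L) = (-51 + F)/(L + (-40 - 5*L)) = (-51 + F)/(-40 - 4*L))
J/(-32249) + 7232/f(p, -14) = 1344/(-32249) + 7232/(((51 - 1*(-152))/(4*(10 - 14)))) = 1344*(-1/32249) + 7232/(((1/4)*(51 + 152)/(-4))) = -192/4607 + 7232/(((1/4)*(-1/4)*203)) = -192/4607 + 7232/(-203/16) = -192/4607 + 7232*(-16/203) = -192/4607 - 115712/203 = -533124160/935221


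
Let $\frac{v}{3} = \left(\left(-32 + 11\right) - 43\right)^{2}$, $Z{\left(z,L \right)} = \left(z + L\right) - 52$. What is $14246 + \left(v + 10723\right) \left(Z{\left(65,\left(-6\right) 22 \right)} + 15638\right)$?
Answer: $357121955$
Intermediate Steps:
$Z{\left(z,L \right)} = -52 + L + z$ ($Z{\left(z,L \right)} = \left(L + z\right) - 52 = -52 + L + z$)
$v = 12288$ ($v = 3 \left(\left(-32 + 11\right) - 43\right)^{2} = 3 \left(-21 - 43\right)^{2} = 3 \left(-64\right)^{2} = 3 \cdot 4096 = 12288$)
$14246 + \left(v + 10723\right) \left(Z{\left(65,\left(-6\right) 22 \right)} + 15638\right) = 14246 + \left(12288 + 10723\right) \left(\left(-52 - 132 + 65\right) + 15638\right) = 14246 + 23011 \left(\left(-52 - 132 + 65\right) + 15638\right) = 14246 + 23011 \left(-119 + 15638\right) = 14246 + 23011 \cdot 15519 = 14246 + 357107709 = 357121955$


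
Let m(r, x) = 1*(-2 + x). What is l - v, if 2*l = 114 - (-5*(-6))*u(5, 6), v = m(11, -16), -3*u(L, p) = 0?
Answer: 75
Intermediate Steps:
u(L, p) = 0 (u(L, p) = -1/3*0 = 0)
m(r, x) = -2 + x
v = -18 (v = -2 - 16 = -18)
l = 57 (l = (114 - (-5*(-6))*0)/2 = (114 - 30*0)/2 = (114 - 1*0)/2 = (114 + 0)/2 = (1/2)*114 = 57)
l - v = 57 - 1*(-18) = 57 + 18 = 75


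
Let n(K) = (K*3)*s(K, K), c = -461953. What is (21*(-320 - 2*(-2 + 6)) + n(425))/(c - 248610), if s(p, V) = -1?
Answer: 8163/710563 ≈ 0.011488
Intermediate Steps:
n(K) = -3*K (n(K) = (K*3)*(-1) = (3*K)*(-1) = -3*K)
(21*(-320 - 2*(-2 + 6)) + n(425))/(c - 248610) = (21*(-320 - 2*(-2 + 6)) - 3*425)/(-461953 - 248610) = (21*(-320 - 2*4) - 1275)/(-710563) = (21*(-320 - 8) - 1275)*(-1/710563) = (21*(-328) - 1275)*(-1/710563) = (-6888 - 1275)*(-1/710563) = -8163*(-1/710563) = 8163/710563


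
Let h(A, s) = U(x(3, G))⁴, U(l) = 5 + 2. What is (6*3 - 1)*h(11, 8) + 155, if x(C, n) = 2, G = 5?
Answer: 40972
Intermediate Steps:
U(l) = 7
h(A, s) = 2401 (h(A, s) = 7⁴ = 2401)
(6*3 - 1)*h(11, 8) + 155 = (6*3 - 1)*2401 + 155 = (18 - 1)*2401 + 155 = 17*2401 + 155 = 40817 + 155 = 40972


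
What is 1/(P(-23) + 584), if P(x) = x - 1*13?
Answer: 1/548 ≈ 0.0018248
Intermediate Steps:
P(x) = -13 + x (P(x) = x - 13 = -13 + x)
1/(P(-23) + 584) = 1/((-13 - 23) + 584) = 1/(-36 + 584) = 1/548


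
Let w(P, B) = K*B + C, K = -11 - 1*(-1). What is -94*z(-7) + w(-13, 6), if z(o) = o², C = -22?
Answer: -4688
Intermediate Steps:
K = -10 (K = -11 + 1 = -10)
w(P, B) = -22 - 10*B (w(P, B) = -10*B - 22 = -22 - 10*B)
-94*z(-7) + w(-13, 6) = -94*(-7)² + (-22 - 10*6) = -94*49 + (-22 - 60) = -4606 - 82 = -4688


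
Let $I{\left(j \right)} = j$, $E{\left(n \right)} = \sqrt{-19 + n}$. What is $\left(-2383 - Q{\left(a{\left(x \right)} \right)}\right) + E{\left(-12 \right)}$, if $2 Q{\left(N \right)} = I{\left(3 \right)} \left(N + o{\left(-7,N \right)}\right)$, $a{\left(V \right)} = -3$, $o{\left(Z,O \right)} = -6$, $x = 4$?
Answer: $- \frac{4739}{2} + i \sqrt{31} \approx -2369.5 + 5.5678 i$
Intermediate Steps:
$Q{\left(N \right)} = -9 + \frac{3 N}{2}$ ($Q{\left(N \right)} = \frac{3 \left(N - 6\right)}{2} = \frac{3 \left(-6 + N\right)}{2} = \frac{-18 + 3 N}{2} = -9 + \frac{3 N}{2}$)
$\left(-2383 - Q{\left(a{\left(x \right)} \right)}\right) + E{\left(-12 \right)} = \left(-2383 - \left(-9 + \frac{3}{2} \left(-3\right)\right)\right) + \sqrt{-19 - 12} = \left(-2383 - \left(-9 - \frac{9}{2}\right)\right) + \sqrt{-31} = \left(-2383 - - \frac{27}{2}\right) + i \sqrt{31} = \left(-2383 + \frac{27}{2}\right) + i \sqrt{31} = - \frac{4739}{2} + i \sqrt{31}$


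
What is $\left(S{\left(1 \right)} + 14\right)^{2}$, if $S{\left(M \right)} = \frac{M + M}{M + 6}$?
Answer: $\frac{10000}{49} \approx 204.08$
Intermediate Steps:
$S{\left(M \right)} = \frac{2 M}{6 + M}$
$\left(S{\left(1 \right)} + 14\right)^{2} = \left(2 \cdot 1 \frac{1}{6 + 1} + 14\right)^{2} = \left(2 \cdot 1 \cdot \frac{1}{7} + 14\right)^{2} = \left(\frac{2}{7} + 14\right)^{2} = \left(\frac{100}{7}\right)^{2} = \frac{10000}{49}$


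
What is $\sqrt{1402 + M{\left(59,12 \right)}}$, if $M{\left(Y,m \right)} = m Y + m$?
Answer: $\sqrt{2122} \approx 46.065$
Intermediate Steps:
$M{\left(Y,m \right)} = m + Y m$ ($M{\left(Y,m \right)} = Y m + m = m + Y m$)
$\sqrt{1402 + M{\left(59,12 \right)}} = \sqrt{1402 + 12 \left(1 + 59\right)} = \sqrt{1402 + 12 \cdot 60} = \sqrt{1402 + 720} = \sqrt{2122}$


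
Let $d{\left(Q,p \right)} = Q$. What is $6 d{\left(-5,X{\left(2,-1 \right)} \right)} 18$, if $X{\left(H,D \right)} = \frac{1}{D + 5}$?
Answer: $-540$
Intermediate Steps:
$X{\left(H,D \right)} = \frac{1}{5 + D}$
$6 d{\left(-5,X{\left(2,-1 \right)} \right)} 18 = 6 \left(-5\right) 18 = \left(-30\right) 18 = -540$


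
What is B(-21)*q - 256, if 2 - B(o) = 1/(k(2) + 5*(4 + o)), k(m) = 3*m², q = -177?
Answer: -44707/73 ≈ -612.42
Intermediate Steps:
B(o) = 2 - 1/(32 + 5*o) (B(o) = 2 - 1/(3*2² + 5*(4 + o)) = 2 - 1/(3*4 + (20 + 5*o)) = 2 - 1/(12 + (20 + 5*o)) = 2 - 1/(32 + 5*o))
B(-21)*q - 256 = ((63 + 10*(-21))/(32 + 5*(-21)))*(-177) - 256 = ((63 - 210)/(32 - 105))*(-177) - 256 = (-147/(-73))*(-177) - 256 = -1/73*(-147)*(-177) - 256 = (147/73)*(-177) - 256 = -26019/73 - 256 = -44707/73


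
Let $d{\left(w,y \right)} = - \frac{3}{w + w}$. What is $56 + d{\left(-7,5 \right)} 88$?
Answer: $\frac{524}{7} \approx 74.857$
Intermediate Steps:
$d{\left(w,y \right)} = - \frac{3}{2 w}$
$56 + d{\left(-7,5 \right)} 88 = 56 + - \frac{3}{2 \left(-7\right)} 88 = 56 + \left(- \frac{3}{2}\right) \left(- \frac{1}{7}\right) 88 = 56 + \frac{3}{14} \cdot 88 = 56 + \frac{132}{7} = \frac{524}{7}$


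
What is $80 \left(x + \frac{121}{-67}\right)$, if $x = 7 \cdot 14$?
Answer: $\frac{515600}{67} \approx 7695.5$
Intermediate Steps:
$x = 98$
$80 \left(x + \frac{121}{-67}\right) = 80 \left(98 + \frac{121}{-67}\right) = 80 \left(98 + 121 \left(- \frac{1}{67}\right)\right) = 80 \left(98 - \frac{121}{67}\right) = 80 \cdot \frac{6445}{67} = \frac{515600}{67}$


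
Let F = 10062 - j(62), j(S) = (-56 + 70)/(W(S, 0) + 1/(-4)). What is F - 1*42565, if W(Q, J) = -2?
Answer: -292471/9 ≈ -32497.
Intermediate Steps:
j(S) = -56/9 (j(S) = (-56 + 70)/(-2 + 1/(-4)) = 14/(-2 - 1/4) = 14/(-9/4) = 14*(-4/9) = -56/9)
F = 90614/9 (F = 10062 - 1*(-56/9) = 10062 + 56/9 = 90614/9 ≈ 10068.)
F - 1*42565 = 90614/9 - 1*42565 = 90614/9 - 42565 = -292471/9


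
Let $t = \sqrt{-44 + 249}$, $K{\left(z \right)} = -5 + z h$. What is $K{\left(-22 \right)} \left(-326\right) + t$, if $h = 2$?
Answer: $15974 + \sqrt{205} \approx 15988.0$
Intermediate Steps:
$K{\left(z \right)} = -5 + 2 z$ ($K{\left(z \right)} = -5 + z 2 = -5 + 2 z$)
$t = \sqrt{205} \approx 14.318$
$K{\left(-22 \right)} \left(-326\right) + t = \left(-5 + 2 \left(-22\right)\right) \left(-326\right) + \sqrt{205} = \left(-5 - 44\right) \left(-326\right) + \sqrt{205} = \left(-49\right) \left(-326\right) + \sqrt{205} = 15974 + \sqrt{205}$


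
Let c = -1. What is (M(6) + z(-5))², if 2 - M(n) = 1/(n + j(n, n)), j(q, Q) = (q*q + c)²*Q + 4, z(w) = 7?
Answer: 4387605121/54169600 ≈ 80.998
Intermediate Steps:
j(q, Q) = 4 + Q*(-1 + q²)² (j(q, Q) = (q*q - 1)²*Q + 4 = (q² - 1)²*Q + 4 = (-1 + q²)²*Q + 4 = Q*(-1 + q²)² + 4 = 4 + Q*(-1 + q²)²)
M(n) = 2 - 1/(4 + n + n*(-1 + n²)²) (M(n) = 2 - 1/(n + (4 + n*(-1 + n²)²)) = 2 - 1/(4 + n + n*(-1 + n²)²))
(M(6) + z(-5))² = ((7 + 2*6 + 2*6*(-1 + 6²)²)/(4 + 6 + 6*(-1 + 6²)²) + 7)² = ((7 + 12 + 2*6*(-1 + 36)²)/(4 + 6 + 6*(-1 + 36)²) + 7)² = ((7 + 12 + 2*6*35²)/(4 + 6 + 6*35²) + 7)² = ((7 + 12 + 2*6*1225)/(4 + 6 + 6*1225) + 7)² = ((7 + 12 + 14700)/(4 + 6 + 7350) + 7)² = (14719/7360 + 7)² = (66239/7360)² = 4387605121/54169600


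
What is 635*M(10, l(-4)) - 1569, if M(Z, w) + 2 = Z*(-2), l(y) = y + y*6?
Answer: -15539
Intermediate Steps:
l(y) = 7*y (l(y) = y + 6*y = 7*y)
M(Z, w) = -2 - 2*Z (M(Z, w) = -2 + Z*(-2) = -2 - 2*Z)
635*M(10, l(-4)) - 1569 = 635*(-2 - 2*10) - 1569 = 635*(-2 - 20) - 1569 = 635*(-22) - 1569 = -13970 - 1569 = -15539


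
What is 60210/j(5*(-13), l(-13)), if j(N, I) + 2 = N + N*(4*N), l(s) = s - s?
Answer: 20070/5611 ≈ 3.5769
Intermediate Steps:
l(s) = 0
j(N, I) = -2 + N + 4*N² (j(N, I) = -2 + (N + N*(4*N)) = -2 + (N + 4*N²) = -2 + N + 4*N²)
60210/j(5*(-13), l(-13)) = 60210/(-2 + 5*(-13) + 4*(5*(-13))²) = 60210/(-2 - 65 + 4*(-65)²) = 60210/(-2 - 65 + 4*4225) = 60210/(-2 - 65 + 16900) = 60210/16833 = 60210*(1/16833) = 20070/5611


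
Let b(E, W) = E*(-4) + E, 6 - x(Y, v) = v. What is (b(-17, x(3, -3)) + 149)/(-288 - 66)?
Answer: -100/177 ≈ -0.56497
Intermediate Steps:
x(Y, v) = 6 - v
b(E, W) = -3*E (b(E, W) = -4*E + E = -3*E)
(b(-17, x(3, -3)) + 149)/(-288 - 66) = (-3*(-17) + 149)/(-288 - 66) = (51 + 149)/(-354) = 200*(-1/354) = -100/177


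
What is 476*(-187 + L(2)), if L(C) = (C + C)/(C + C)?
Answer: -88536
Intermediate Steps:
L(C) = 1 (L(C) = (2*C)/((2*C)) = (2*C)*(1/(2*C)) = 1)
476*(-187 + L(2)) = 476*(-187 + 1) = 476*(-186) = -88536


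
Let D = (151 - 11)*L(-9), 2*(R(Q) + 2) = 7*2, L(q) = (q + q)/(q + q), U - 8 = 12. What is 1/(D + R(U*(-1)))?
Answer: 1/145 ≈ 0.0068966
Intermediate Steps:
U = 20 (U = 8 + 12 = 20)
L(q) = 1 (L(q) = (2*q)/((2*q)) = (2*q)*(1/(2*q)) = 1)
R(Q) = 5 (R(Q) = -2 + (7*2)/2 = -2 + (½)*14 = -2 + 7 = 5)
D = 140 (D = (151 - 11)*1 = 140*1 = 140)
1/(D + R(U*(-1))) = 1/(140 + 5) = 1/145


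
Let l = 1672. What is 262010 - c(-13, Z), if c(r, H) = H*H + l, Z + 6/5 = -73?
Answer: 6370809/25 ≈ 2.5483e+5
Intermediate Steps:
Z = -371/5 (Z = -6/5 - 73 = -371/5 ≈ -74.200)
c(r, H) = 1672 + H**2 (c(r, H) = H*H + 1672 = H**2 + 1672 = 1672 + H**2)
262010 - c(-13, Z) = 262010 - (1672 + (-371/5)**2) = 262010 - (1672 + 137641/25) = 262010 - 1*179441/25 = 262010 - 179441/25 = 6370809/25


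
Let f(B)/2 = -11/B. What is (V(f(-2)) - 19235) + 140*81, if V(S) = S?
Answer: -7884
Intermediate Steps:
f(B) = -22/B (f(B) = 2*(-11/B) = -22/B)
(V(f(-2)) - 19235) + 140*81 = (-22/(-2) - 19235) + 140*81 = (-22*(-½) - 19235) + 11340 = (11 - 19235) + 11340 = -19224 + 11340 = -7884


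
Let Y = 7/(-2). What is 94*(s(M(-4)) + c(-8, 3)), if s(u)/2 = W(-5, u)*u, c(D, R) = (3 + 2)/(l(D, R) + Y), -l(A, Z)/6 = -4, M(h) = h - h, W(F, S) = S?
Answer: 940/41 ≈ 22.927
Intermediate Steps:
M(h) = 0
Y = -7/2 (Y = 7*(-½) = -7/2 ≈ -3.5000)
l(A, Z) = 24 (l(A, Z) = -6*(-4) = 24)
c(D, R) = 10/41 (c(D, R) = (3 + 2)/(24 - 7/2) = 5/(41/2) = 5*(2/41) = 10/41)
s(u) = 2*u² (s(u) = 2*(u*u) = 2*u²)
94*(s(M(-4)) + c(-8, 3)) = 94*(2*0² + 10/41) = 94*(2*0 + 10/41) = 94*(0 + 10/41) = 94*(10/41) = 940/41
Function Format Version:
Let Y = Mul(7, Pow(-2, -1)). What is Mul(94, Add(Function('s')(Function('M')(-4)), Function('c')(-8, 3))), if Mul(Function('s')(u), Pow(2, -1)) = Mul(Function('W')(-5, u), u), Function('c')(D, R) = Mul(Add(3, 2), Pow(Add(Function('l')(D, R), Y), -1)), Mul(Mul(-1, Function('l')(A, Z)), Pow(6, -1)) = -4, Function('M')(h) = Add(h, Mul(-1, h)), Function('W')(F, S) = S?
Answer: Rational(940, 41) ≈ 22.927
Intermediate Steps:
Function('M')(h) = 0
Y = Rational(-7, 2) (Y = Mul(7, Rational(-1, 2)) = Rational(-7, 2) ≈ -3.5000)
Function('l')(A, Z) = 24 (Function('l')(A, Z) = Mul(-6, -4) = 24)
Function('c')(D, R) = Rational(10, 41) (Function('c')(D, R) = Mul(Add(3, 2), Pow(Add(24, Rational(-7, 2)), -1)) = Mul(5, Pow(Rational(41, 2), -1)) = Mul(5, Rational(2, 41)) = Rational(10, 41))
Function('s')(u) = Mul(2, Pow(u, 2)) (Function('s')(u) = Mul(2, Mul(u, u)) = Mul(2, Pow(u, 2)))
Mul(94, Add(Function('s')(Function('M')(-4)), Function('c')(-8, 3))) = Mul(94, Add(Mul(2, Pow(0, 2)), Rational(10, 41))) = Mul(94, Add(Mul(2, 0), Rational(10, 41))) = Mul(94, Add(0, Rational(10, 41))) = Mul(94, Rational(10, 41)) = Rational(940, 41)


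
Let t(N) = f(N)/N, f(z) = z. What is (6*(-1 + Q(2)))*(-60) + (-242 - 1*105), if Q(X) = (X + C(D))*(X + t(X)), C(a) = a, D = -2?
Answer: 13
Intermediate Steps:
t(N) = 1 (t(N) = N/N = 1)
Q(X) = (1 + X)*(-2 + X) (Q(X) = (X - 2)*(X + 1) = (-2 + X)*(1 + X) = (1 + X)*(-2 + X))
(6*(-1 + Q(2)))*(-60) + (-242 - 1*105) = (6*(-1 + (-2 + 2² - 1*2)))*(-60) + (-242 - 1*105) = (6*(-1 + (-2 + 4 - 2)))*(-60) + (-242 - 105) = (6*(-1 + 0))*(-60) - 347 = (6*(-1))*(-60) - 347 = -6*(-60) - 347 = 360 - 347 = 13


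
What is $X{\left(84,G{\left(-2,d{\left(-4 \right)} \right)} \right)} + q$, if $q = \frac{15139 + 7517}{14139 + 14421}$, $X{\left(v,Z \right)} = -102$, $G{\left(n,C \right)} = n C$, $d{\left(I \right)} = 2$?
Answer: $- \frac{60218}{595} \approx -101.21$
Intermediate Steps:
$G{\left(n,C \right)} = C n$
$q = \frac{472}{595}$ ($q = \frac{22656}{28560} = 22656 \cdot \frac{1}{28560} = \frac{472}{595} \approx 0.79328$)
$X{\left(84,G{\left(-2,d{\left(-4 \right)} \right)} \right)} + q = -102 + \frac{472}{595} = - \frac{60218}{595}$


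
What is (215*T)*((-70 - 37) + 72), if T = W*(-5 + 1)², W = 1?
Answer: -120400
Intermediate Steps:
T = 16 (T = 1*(-5 + 1)² = 1*(-4)² = 1*16 = 16)
(215*T)*((-70 - 37) + 72) = (215*16)*((-70 - 37) + 72) = 3440*(-107 + 72) = 3440*(-35) = -120400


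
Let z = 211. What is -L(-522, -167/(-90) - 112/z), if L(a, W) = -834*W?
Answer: 3496823/3165 ≈ 1104.8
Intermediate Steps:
-L(-522, -167/(-90) - 112/z) = -(-834)*(-167/(-90) - 112/211) = -(-834)*(-167*(-1/90) - 112*1/211) = -(-834)*(167/90 - 112/211) = -(-834)*25157/18990 = -1*(-3496823/3165) = 3496823/3165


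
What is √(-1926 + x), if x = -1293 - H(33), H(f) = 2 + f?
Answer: I*√3254 ≈ 57.044*I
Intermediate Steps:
x = -1328 (x = -1293 - (2 + 33) = -1293 - 1*35 = -1293 - 35 = -1328)
√(-1926 + x) = √(-1926 - 1328) = √(-3254) = I*√3254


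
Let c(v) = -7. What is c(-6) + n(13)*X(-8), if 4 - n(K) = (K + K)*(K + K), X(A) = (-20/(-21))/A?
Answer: 73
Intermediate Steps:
X(A) = 20/(21*A) (X(A) = (-20*(-1/21))/A = 20/(21*A))
n(K) = 4 - 4*K² (n(K) = 4 - (K + K)*(K + K) = 4 - 2*K*2*K = 4 - 4*K²)
c(-6) + n(13)*X(-8) = -7 + (4 - 4*13²)*((20/21)/(-8)) = -7 + (4 - 4*169)*((20/21)*(-⅛)) = -7 + (4 - 676)*(-5/42) = -7 - 672*(-5/42) = -7 + 80 = 73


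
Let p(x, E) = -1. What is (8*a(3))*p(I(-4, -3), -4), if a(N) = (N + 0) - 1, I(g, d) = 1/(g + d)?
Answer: -16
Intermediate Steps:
I(g, d) = 1/(d + g)
a(N) = -1 + N (a(N) = N - 1 = -1 + N)
(8*a(3))*p(I(-4, -3), -4) = (8*(-1 + 3))*(-1) = (8*2)*(-1) = 16*(-1) = -16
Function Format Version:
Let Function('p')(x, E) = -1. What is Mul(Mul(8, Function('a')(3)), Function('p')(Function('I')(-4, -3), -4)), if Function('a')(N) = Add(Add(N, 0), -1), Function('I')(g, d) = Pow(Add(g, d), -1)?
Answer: -16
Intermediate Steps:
Function('I')(g, d) = Pow(Add(d, g), -1)
Function('a')(N) = Add(-1, N) (Function('a')(N) = Add(N, -1) = Add(-1, N))
Mul(Mul(8, Function('a')(3)), Function('p')(Function('I')(-4, -3), -4)) = Mul(Mul(8, Add(-1, 3)), -1) = Mul(Mul(8, 2), -1) = Mul(16, -1) = -16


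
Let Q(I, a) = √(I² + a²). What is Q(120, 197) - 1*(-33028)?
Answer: 33028 + √53209 ≈ 33259.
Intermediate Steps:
Q(120, 197) - 1*(-33028) = √(120² + 197²) - 1*(-33028) = √(14400 + 38809) + 33028 = √53209 + 33028 = 33028 + √53209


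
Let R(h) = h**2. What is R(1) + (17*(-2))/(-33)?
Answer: 67/33 ≈ 2.0303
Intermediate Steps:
R(1) + (17*(-2))/(-33) = 1**2 + (17*(-2))/(-33) = 1 - 34*(-1/33) = 1 + 34/33 = 67/33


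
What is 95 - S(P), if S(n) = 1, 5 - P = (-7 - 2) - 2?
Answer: 94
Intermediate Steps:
P = 16 (P = 5 - ((-7 - 2) - 2) = 5 - (-9 - 2) = 5 - 1*(-11) = 5 + 11 = 16)
95 - S(P) = 95 - 1*1 = 95 - 1 = 94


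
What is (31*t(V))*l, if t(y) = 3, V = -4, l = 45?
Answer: 4185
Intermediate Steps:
(31*t(V))*l = (31*3)*45 = 93*45 = 4185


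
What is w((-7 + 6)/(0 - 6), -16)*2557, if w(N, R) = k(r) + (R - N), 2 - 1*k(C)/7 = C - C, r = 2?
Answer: -33241/6 ≈ -5540.2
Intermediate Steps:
k(C) = 14 (k(C) = 14 - 7*(C - C) = 14 - 7*0 = 14 + 0 = 14)
w(N, R) = 14 + R - N (w(N, R) = 14 + (R - N) = 14 + R - N)
w((-7 + 6)/(0 - 6), -16)*2557 = (14 - 16 - (-7 + 6)/(0 - 6))*2557 = (14 - 16 - (-1)/(-6))*2557 = (14 - 16 - (-1)*(-1)/6)*2557 = (14 - 16 - 1*1/6)*2557 = (14 - 16 - 1/6)*2557 = -13/6*2557 = -33241/6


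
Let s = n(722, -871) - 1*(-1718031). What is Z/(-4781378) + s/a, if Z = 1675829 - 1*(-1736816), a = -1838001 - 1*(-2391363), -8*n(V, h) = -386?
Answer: 12652716531433/5291665785672 ≈ 2.3911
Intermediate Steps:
n(V, h) = 193/4 (n(V, h) = -⅛*(-386) = 193/4)
a = 553362 (a = -1838001 + 2391363 = 553362)
Z = 3412645 (Z = 1675829 + 1736816 = 3412645)
s = 6872317/4 (s = 193/4 - 1*(-1718031) = 193/4 + 1718031 = 6872317/4 ≈ 1.7181e+6)
Z/(-4781378) + s/a = 3412645/(-4781378) + (6872317/4)/553362 = 3412645*(-1/4781378) + (6872317/4)*(1/553362) = -3412645/4781378 + 6872317/2213448 = 12652716531433/5291665785672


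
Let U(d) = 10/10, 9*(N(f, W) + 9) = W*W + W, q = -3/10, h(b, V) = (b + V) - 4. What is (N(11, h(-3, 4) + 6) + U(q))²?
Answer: 400/9 ≈ 44.444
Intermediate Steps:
h(b, V) = -4 + V + b (h(b, V) = (V + b) - 4 = -4 + V + b)
q = -3/10 (q = -3*⅒ = -3/10 ≈ -0.30000)
N(f, W) = -9 + W/9 + W²/9 (N(f, W) = -9 + (W*W + W)/9 = -9 + (W² + W)/9 = -9 + (W + W²)/9 = -9 + (W/9 + W²/9) = -9 + W/9 + W²/9)
U(d) = 1 (U(d) = 10*(⅒) = 1)
(N(11, h(-3, 4) + 6) + U(q))² = ((-9 + ((-4 + 4 - 3) + 6)/9 + ((-4 + 4 - 3) + 6)²/9) + 1)² = ((-9 + (-3 + 6)/9 + (-3 + 6)²/9) + 1)² = ((-9 + (⅑)*3 + (⅑)*3²) + 1)² = ((-9 + ⅓ + (⅑)*9) + 1)² = ((-9 + ⅓ + 1) + 1)² = (-23/3 + 1)² = (-20/3)² = 400/9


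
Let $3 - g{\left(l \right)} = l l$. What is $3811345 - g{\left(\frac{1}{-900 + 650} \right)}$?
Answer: $\frac{238208875001}{62500} \approx 3.8113 \cdot 10^{6}$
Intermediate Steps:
$g{\left(l \right)} = 3 - l^{2}$ ($g{\left(l \right)} = 3 - l l = 3 - l^{2}$)
$3811345 - g{\left(\frac{1}{-900 + 650} \right)} = 3811345 - \left(3 - \left(\frac{1}{-900 + 650}\right)^{2}\right) = 3811345 - \left(3 - \left(\frac{1}{-250}\right)^{2}\right) = 3811345 - \left(3 - \left(- \frac{1}{250}\right)^{2}\right) = 3811345 - \left(3 - \frac{1}{62500}\right) = 3811345 - \frac{187499}{62500} = \frac{238208875001}{62500}$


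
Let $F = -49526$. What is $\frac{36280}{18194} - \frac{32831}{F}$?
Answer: $\frac{1197065247}{450538022} \approx 2.657$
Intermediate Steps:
$\frac{36280}{18194} - \frac{32831}{F} = \frac{36280}{18194} - \frac{32831}{-49526} = 36280 \cdot \frac{1}{18194} - - \frac{32831}{49526} = \frac{18140}{9097} + \frac{32831}{49526} = \frac{1197065247}{450538022}$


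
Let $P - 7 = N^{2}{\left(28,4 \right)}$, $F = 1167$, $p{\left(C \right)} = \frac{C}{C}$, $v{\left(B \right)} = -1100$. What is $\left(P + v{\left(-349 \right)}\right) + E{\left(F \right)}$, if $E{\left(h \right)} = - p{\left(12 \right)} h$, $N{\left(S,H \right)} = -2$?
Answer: $-2256$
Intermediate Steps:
$p{\left(C \right)} = 1$
$E{\left(h \right)} = - h$ ($E{\left(h \right)} = - 1 h = - h$)
$P = 11$ ($P = 7 + \left(-2\right)^{2} = 7 + 4 = 11$)
$\left(P + v{\left(-349 \right)}\right) + E{\left(F \right)} = \left(11 - 1100\right) - 1167 = -1089 - 1167 = -2256$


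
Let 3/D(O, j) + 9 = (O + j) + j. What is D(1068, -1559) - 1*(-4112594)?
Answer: 8467831043/2059 ≈ 4.1126e+6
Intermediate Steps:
D(O, j) = 3/(-9 + O + 2*j) (D(O, j) = 3/(-9 + ((O + j) + j)) = 3/(-9 + (O + 2*j)) = 3/(-9 + O + 2*j))
D(1068, -1559) - 1*(-4112594) = 3/(-9 + 1068 + 2*(-1559)) - 1*(-4112594) = 3/(-9 + 1068 - 3118) + 4112594 = 3/(-2059) + 4112594 = 3*(-1/2059) + 4112594 = -3/2059 + 4112594 = 8467831043/2059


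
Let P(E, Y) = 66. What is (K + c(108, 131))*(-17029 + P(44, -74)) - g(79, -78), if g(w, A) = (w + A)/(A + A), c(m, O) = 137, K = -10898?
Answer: 28476059509/156 ≈ 1.8254e+8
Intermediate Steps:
g(w, A) = (A + w)/(2*A) (g(w, A) = (A + w)/((2*A)) = (A + w)*(1/(2*A)) = (A + w)/(2*A))
(K + c(108, 131))*(-17029 + P(44, -74)) - g(79, -78) = (-10898 + 137)*(-17029 + 66) - (-78 + 79)/(2*(-78)) = -10761*(-16963) - (-1)/(2*78) = 182538843 - 1*(-1/156) = 182538843 + 1/156 = 28476059509/156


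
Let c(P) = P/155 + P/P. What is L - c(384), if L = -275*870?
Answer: -37084289/155 ≈ -2.3925e+5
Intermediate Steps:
c(P) = 1 + P/155 (c(P) = P*(1/155) + 1 = P/155 + 1 = 1 + P/155)
L = -239250
L - c(384) = -239250 - (1 + (1/155)*384) = -239250 - (1 + 384/155) = -239250 - 1*539/155 = -239250 - 539/155 = -37084289/155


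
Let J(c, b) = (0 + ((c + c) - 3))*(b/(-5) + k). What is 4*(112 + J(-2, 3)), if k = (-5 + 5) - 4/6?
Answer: 7252/15 ≈ 483.47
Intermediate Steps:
k = -2/3 (k = 0 - 4*1/6 = 0 - 2/3 = -2/3 ≈ -0.66667)
J(c, b) = (-3 + 2*c)*(-2/3 - b/5) (J(c, b) = (0 + ((c + c) - 3))*(b/(-5) - 2/3) = (0 + (2*c - 3))*(b*(-1/5) - 2/3) = (0 + (-3 + 2*c))*(-b/5 - 2/3) = (-3 + 2*c)*(-2/3 - b/5))
4*(112 + J(-2, 3)) = 4*(112 + (2 - 4/3*(-2) + (3/5)*3 - 2/5*3*(-2))) = 4*(112 + (2 + 8/3 + 9/5 + 12/5)) = 4*(112 + 133/15) = 4*(1813/15) = 7252/15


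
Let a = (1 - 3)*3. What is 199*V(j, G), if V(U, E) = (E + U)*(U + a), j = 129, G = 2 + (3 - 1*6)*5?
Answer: 2839332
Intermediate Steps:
G = -13 (G = 2 + (3 - 6)*5 = 2 - 3*5 = 2 - 15 = -13)
a = -6 (a = -2*3 = -6)
V(U, E) = (-6 + U)*(E + U) (V(U, E) = (E + U)*(U - 6) = (E + U)*(-6 + U) = (-6 + U)*(E + U))
199*V(j, G) = 199*(129**2 - 6*(-13) - 6*129 - 13*129) = 199*(16641 + 78 - 774 - 1677) = 199*14268 = 2839332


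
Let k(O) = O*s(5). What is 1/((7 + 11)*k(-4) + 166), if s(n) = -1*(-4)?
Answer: -1/122 ≈ -0.0081967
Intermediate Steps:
s(n) = 4
k(O) = 4*O (k(O) = O*4 = 4*O)
1/((7 + 11)*k(-4) + 166) = 1/((7 + 11)*(4*(-4)) + 166) = 1/(18*(-16) + 166) = 1/(-288 + 166) = 1/(-122) = -1/122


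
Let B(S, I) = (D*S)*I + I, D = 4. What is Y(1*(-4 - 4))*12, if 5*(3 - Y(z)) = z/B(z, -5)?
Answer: 27996/775 ≈ 36.124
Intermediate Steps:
B(S, I) = I + 4*I*S (B(S, I) = (4*S)*I + I = 4*I*S + I = I + 4*I*S)
Y(z) = 3 - z/(5*(-5 - 20*z)) (Y(z) = 3 - z/(5*((-5*(1 + 4*z)))) = 3 - z/(5*(-5 - 20*z)))
Y(1*(-4 - 4))*12 = ((75 + 301*(1*(-4 - 4)))/(25*(1 + 4*(1*(-4 - 4)))))*12 = ((75 + 301*(1*(-8)))/(25*(1 + 4*(1*(-8)))))*12 = ((75 + 301*(-8))/(25*(1 + 4*(-8))))*12 = ((75 - 2408)/(25*(1 - 32)))*12 = ((1/25)*(-2333)/(-31))*12 = ((1/25)*(-1/31)*(-2333))*12 = (2333/775)*12 = 27996/775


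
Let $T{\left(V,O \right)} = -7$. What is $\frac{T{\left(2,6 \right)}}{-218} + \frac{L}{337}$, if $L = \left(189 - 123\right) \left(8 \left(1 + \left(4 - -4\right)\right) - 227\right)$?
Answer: $- \frac{2227781}{73466} \approx -30.324$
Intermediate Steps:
$L = -10230$ ($L = 66 \left(8 \left(1 + \left(4 + 4\right)\right) - 227\right) = 66 \left(8 \left(1 + 8\right) - 227\right) = 66 \left(8 \cdot 9 - 227\right) = 66 \left(72 - 227\right) = 66 \left(-155\right) = -10230$)
$\frac{T{\left(2,6 \right)}}{-218} + \frac{L}{337} = - \frac{7}{-218} - \frac{10230}{337} = \left(-7\right) \left(- \frac{1}{218}\right) - \frac{10230}{337} = \frac{7}{218} - \frac{10230}{337} = - \frac{2227781}{73466}$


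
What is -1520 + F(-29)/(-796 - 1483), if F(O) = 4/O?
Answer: -100458316/66091 ≈ -1520.0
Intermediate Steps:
-1520 + F(-29)/(-796 - 1483) = -1520 + (4/(-29))/(-796 - 1483) = -1520 + (4*(-1/29))/(-2279) = -1520 - 4/29*(-1/2279) = -1520 + 4/66091 = -100458316/66091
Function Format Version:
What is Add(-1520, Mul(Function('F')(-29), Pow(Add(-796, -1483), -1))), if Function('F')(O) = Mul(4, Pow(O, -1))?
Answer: Rational(-100458316, 66091) ≈ -1520.0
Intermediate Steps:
Add(-1520, Mul(Function('F')(-29), Pow(Add(-796, -1483), -1))) = Add(-1520, Mul(Mul(4, Pow(-29, -1)), Pow(Add(-796, -1483), -1))) = Add(-1520, Mul(Mul(4, Rational(-1, 29)), Pow(-2279, -1))) = Add(-1520, Mul(Rational(-4, 29), Rational(-1, 2279))) = Add(-1520, Rational(4, 66091)) = Rational(-100458316, 66091)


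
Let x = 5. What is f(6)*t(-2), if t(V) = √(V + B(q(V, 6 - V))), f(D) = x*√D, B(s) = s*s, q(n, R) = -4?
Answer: 10*√21 ≈ 45.826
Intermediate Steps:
B(s) = s²
f(D) = 5*√D
t(V) = √(16 + V) (t(V) = √(V + (-4)²) = √(V + 16) = √(16 + V))
f(6)*t(-2) = (5*√6)*√(16 - 2) = (5*√6)*√14 = 10*√21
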